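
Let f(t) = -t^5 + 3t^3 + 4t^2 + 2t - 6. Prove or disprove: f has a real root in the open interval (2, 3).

f(2) = 6 and f(3) = -126, which have opposite signs.
Since f is a polynomial it is continuous on [2, 3].
By the Intermediate Value Theorem f must vanish at some point of (2, 3).

Such a root exists.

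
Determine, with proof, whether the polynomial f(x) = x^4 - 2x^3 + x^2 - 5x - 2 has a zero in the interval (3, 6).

The endpoint values f(3) = 19 and f(6) = 868 are both positive. Claim: f(x) > 0 for every x in (3, 6).
Substitute x = 3 + u, where 0 < u < 3 on the interval. Expanding, f(3 + u) = u^4 + 10u^3 + 37u^2 + 55u + 19.
The nonzero coefficients here are all positive, so for u > 0 every term is positive (or zero), and the constant term 19 is strictly positive.
Therefore f(x) > 0 throughout (3, 6), and f has no zero there.

No such root exists.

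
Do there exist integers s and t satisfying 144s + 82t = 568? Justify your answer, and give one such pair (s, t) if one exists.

Since gcd(144, 82) = 2 and 568 = 2·284, Bézout's identity guarantees a solution.
Dividing through by 2 reduces the equation to 72s + 41t = 284.
Dividing repeatedly: 72 = 1·41 + 31, 41 = 1·31 + 10, 31 = 3·10 + 1, 10 = 10·1 + 0.
Back-substituting, 1 = 31 − 3·10 = 31 − 3·(41 − 1·31) = −3·41 + 4·31 = −3·41 + 4·(72 − 1·41) = 4·72 − 7·41; that is, 72·4 + 41·(-7) = 1.
Multiplying through by 284: s = 4·284 = 1136, t = (-7)·284 = -1988 is a solution.
Subtracting 27·41 from s and adding 27·72 to t gives the tidier solution (29, -44).
Indeed 144·29 + 82·(-44) = 4176 − 3608 = 568.

s = 29, t = -44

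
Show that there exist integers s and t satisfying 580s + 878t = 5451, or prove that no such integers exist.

Any value of 580s + 878t is a multiple of gcd(580, 878) = 2.
But 5451 is not a multiple of 2 (it leaves remainder 1).
Therefore 580s + 878t = 5451 has no solution in integers.

There are no such integers.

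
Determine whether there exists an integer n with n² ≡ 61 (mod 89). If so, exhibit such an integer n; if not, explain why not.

89 is prime, so by Euler's criterion 61 is a square mod 89 iff 61^((89−1)/2) = 61^44 ≡ 1 (mod 89).
Repeated squaring mod 89: 61^2 = 3721 ≡ 72; 61^4 ≡ 72² = 5184 ≡ 22; 61^8 ≡ 22² = 484 ≡ 39; 61^16 ≡ 39² = 1521 ≡ 8; 61^32 ≡ 8² = 64 ≡ 64.
Since 44 = 32 + 8 + 4, 61^44 ≡ 64 · 39 · 22; multiplying out mod 89: 64·39 = 2496 ≡ 4, then 4·22 = 88 ≡ 88. Thus 61^44 ≡ 88 ≡ −1 (mod 89).
The value −1 means 61 is a non-residue modulo 89, so n² ≡ 61 (mod 89) is impossible.

There is no such integer.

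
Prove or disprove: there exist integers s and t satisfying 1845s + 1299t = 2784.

s = 381, t = -539

Since gcd(1845, 1299) = 3 and 2784 = 3·928, Bézout's identity guarantees a solution.
Dividing through by 3 reduces the equation to 615s + 433t = 928.
Euclidean algorithm: 615 = 1·433 + 182, 433 = 2·182 + 69, 182 = 2·69 + 44, 69 = 1·44 + 25, 44 = 1·25 + 19, 25 = 1·19 + 6, 19 = 3·6 + 1, 6 = 6·1 + 0.
Unwinding: 1 = 19 − 3·6 = 19 − 3·(25 − 1·19) = −3·25 + 4·19 = −3·25 + 4·(44 − 1·25) = 4·44 − 7·25 = 4·44 − 7·(69 − 1·44) = −7·69 + 11·44 = −7·69 + 11·(182 − 2·69) = 11·182 − 29·69 = 11·182 − 29·(433 − 2·182) = −29·433 + 69·182 = −29·433 + 69·(615 − 1·433) = 69·615 − 98·433, i.e. 615·69 + 433·(-98) = 1.
Scaling by 928 gives the particular solution (s, t) = (64032, -90944).
The general solution is s = 64032 + 433k, t = -90944 − 615k; taking k = -147 gives the smaller pair s = 381, t = -539.
Check: 1845·381 + 1299·(-539) = 702945 − 700161 = 2784. ✓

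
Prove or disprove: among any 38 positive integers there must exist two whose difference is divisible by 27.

True.

Partition the integers by their residue mod 27; there are 27 classes.
With 38 integers and only 27 classes, the pigeonhole principle forces two of them, say a and b, into the same class.
Equal remainders mean a − b ≡ 0 (mod 27), so 27 divides their difference.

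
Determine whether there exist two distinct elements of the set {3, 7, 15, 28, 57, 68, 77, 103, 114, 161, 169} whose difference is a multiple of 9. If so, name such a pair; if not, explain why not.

Both 3 and 57 leave remainder 3 on division by 9; their difference 54 = 6·9 is a multiple of 9.

3 and 57 are such a pair.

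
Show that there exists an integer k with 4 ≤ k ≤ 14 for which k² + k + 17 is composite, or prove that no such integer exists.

There is no such integer k in that range.

The values for k = 4, 5, …, 14 are 37, 47, 59, 73, 89, 107, 127, 149, 173, 199, 227, and each of these is prime.
So no value in the range makes the expression composite.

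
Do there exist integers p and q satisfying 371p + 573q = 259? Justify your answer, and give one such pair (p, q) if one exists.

p = 98, q = -63

371 and 573 are coprime, so 371p + 573q ranges over all of ℤ.
Run the Euclidean algorithm on 573 and 371: 573 = 1·371 + 202, 371 = 1·202 + 169, 202 = 1·169 + 33, 169 = 5·33 + 4, 33 = 8·4 + 1, 4 = 4·1 + 0.
Unwinding: 1 = 33 − 8·4 = 33 − 8·(169 − 5·33) = −8·169 + 41·33 = −8·169 + 41·(202 − 1·169) = 41·202 − 49·169 = 41·202 − 49·(371 − 1·202) = −49·371 + 90·202 = −49·371 + 90·(573 − 1·371) = 90·573 − 139·371, i.e. 371·(-139) + 573·90 = 1.
Scaling by 259 gives the particular solution (p, q) = (-36001, 23310).
The general solution is p = -36001 + 573k, q = 23310 − 371k; taking k = 63 gives the smaller pair p = 98, q = -63.
Check: 371·98 + 573·(-63) = 36358 − 36099 = 259. ✓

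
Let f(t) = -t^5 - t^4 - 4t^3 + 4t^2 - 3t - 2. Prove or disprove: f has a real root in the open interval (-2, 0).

Such a root exists.

f(-2) = 68 and f(0) = -2, which have opposite signs.
Since f is a polynomial it is continuous on [-2, 0].
By the Intermediate Value Theorem f must vanish at some point of (-2, 0).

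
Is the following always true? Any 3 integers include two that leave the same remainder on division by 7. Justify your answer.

No, the set {7, 8, 9} is a counterexample.

Try 3 consecutive integers, 7, 8, 9. Their remainders mod 7 are 0, 1, 2 — pairwise different, as any 3 ≤ 7 consecutive integers have distinct residues.
So no two of them leave the same remainder on division by 7; the claim fails for this set.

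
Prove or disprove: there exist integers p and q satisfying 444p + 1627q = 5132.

444 and 1627 are coprime, so 444p + 1627q ranges over all of ℤ.
Run the Euclidean algorithm on 1627 and 444: 1627 = 3·444 + 295, 444 = 1·295 + 149, 295 = 1·149 + 146, 149 = 1·146 + 3, 146 = 48·3 + 2, 3 = 1·2 + 1, 2 = 2·1 + 0.
Unwinding: 1 = 3 − 1·2 = 3 − (146 − 48·3) = −146 + 49·3 = −146 + 49·(149 − 1·146) = 49·149 − 50·146 = 49·149 − 50·(295 − 1·149) = −50·295 + 99·149 = −50·295 + 99·(444 − 1·295) = 99·444 − 149·295 = 99·444 − 149·(1627 − 3·444) = −149·1627 + 546·444, i.e. 444·546 + 1627·(-149) = 1.
Scaling by 5132 gives the particular solution (p, q) = (2802072, -764668).
Subtracting 1722·1627 from p and adding 1722·444 to q gives the tidier solution (378, -100).
Indeed 444·378 + 1627·(-100) = 167832 − 162700 = 5132.

p = 378, q = -100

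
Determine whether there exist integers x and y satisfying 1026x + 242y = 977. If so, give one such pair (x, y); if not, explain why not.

There are no such integers.

gcd(1026, 242) = 2, so every integer of the form 1026x + 242y is a multiple of 2.
But 977 is not a multiple of 2 (it leaves remainder 1).
So the equation is unsolvable over ℤ.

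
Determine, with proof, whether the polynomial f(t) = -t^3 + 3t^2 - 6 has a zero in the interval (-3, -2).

No such root exists.

f(-3) = 48 and f(-2) = 14, both positive, so a sign-change argument is unavailable; we show f keeps this sign on the whole interval.
Shift to the endpoint -2: with t = -2 − u (0 < u < 1), one computes f(-2 − u) = u^3 + 9u^2 + 24u + 14.
The nonzero coefficients here are all positive, so for u > 0 every term is positive (or zero), and the constant term 14 is strictly positive.
Therefore f(t) > 0 throughout (-3, -2), and f has no zero there.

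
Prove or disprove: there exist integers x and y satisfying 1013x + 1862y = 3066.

1013 and 1862 are coprime, so 1013x + 1862y ranges over all of ℤ.
Run the Euclidean algorithm on 1862 and 1013: 1862 = 1·1013 + 849, 1013 = 1·849 + 164, 849 = 5·164 + 29, 164 = 5·29 + 19, 29 = 1·19 + 10, 19 = 1·10 + 9, 10 = 1·9 + 1, 9 = 9·1 + 0.
Back-substituting, 1 = 10 − 1·9 = 10 − (19 − 1·10) = −19 + 2·10 = −19 + 2·(29 − 1·19) = 2·29 − 3·19 = 2·29 − 3·(164 − 5·29) = −3·164 + 17·29 = −3·164 + 17·(849 − 5·164) = 17·849 − 88·164 = 17·849 − 88·(1013 − 1·849) = −88·1013 + 105·849 = −88·1013 + 105·(1862 − 1·1013) = 105·1862 − 193·1013; that is, 1013·(-193) + 1862·105 = 1.
Scaling by 3066 gives the particular solution (x, y) = (-591738, 321930).
Shifting by a multiple of (1862, −1013) keeps it a solution: x = -591738 + 318·1862 = 378, y = 321930 − 318·1013 = -204.
Check: 1013·378 + 1862·(-204) = 382914 − 379848 = 3066. ✓

x = 378, y = -204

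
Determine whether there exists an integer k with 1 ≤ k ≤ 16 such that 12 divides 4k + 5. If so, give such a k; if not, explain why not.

The values of 4k + 5 for k = 1, 2, …, 16 are 9, 13, 17, 21, 25, 29, 33, 37, 41, 45, 49, 53, 57, 61, 65, 69; reduced mod 12 these are 9, 1, 5, 9, 1, 5, 9, 1, 5, 9, 1, 5, 9, 1, 5, 9.
None is 0, so 12 never divides 4k + 5 on this range.

No such integer k in that range exists.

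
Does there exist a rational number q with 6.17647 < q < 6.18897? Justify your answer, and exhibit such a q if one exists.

Scale by 11: the interval becomes (67.94117, 68.07867), which contains the integer 68.
Hence 68/11 is a rational number with 6.17647 < 68/11 < 6.18897.

q = 68/11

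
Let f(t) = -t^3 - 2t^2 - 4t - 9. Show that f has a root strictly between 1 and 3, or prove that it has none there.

f has no root in that interval.

Evaluate at the endpoints: f(1) = -16, f(3) = -66 — same sign (negative).
The derivative f'(t) = -3t^2 - 4t - 4 is a quadratic with discriminant (-4)² − 4·(-3)·(-4) = -32 < 0; it never vanishes, so it is always negative (sign of the leading coefficient).
Hence f is strictly decreasing on ℝ, and in particular on [1, 3]. A strictly monotone function with same-sign endpoint values stays negative on the whole interval, so f has no zero in (1, 3).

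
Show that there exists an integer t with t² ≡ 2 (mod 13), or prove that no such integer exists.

No, no such integer exists.

Since (13 − t)² ≡ t² (mod 13), it suffices to square t = 0, 1, …, 6: the residues are 0, 1, 4, 9, 3, 12, 10.
So the quadratic residues mod 13 are {0, 1, 3, 4, 9, 10, 12}, and 2 is not among them.
Hence no integer t has t² ≡ 2 (mod 13).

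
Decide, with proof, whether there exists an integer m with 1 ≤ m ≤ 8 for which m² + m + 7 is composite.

At m = 1: 1² + 1 + 7 = 9 = 3·3, which is composite.

m = 1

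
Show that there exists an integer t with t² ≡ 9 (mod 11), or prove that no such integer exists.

t = 8

t = 8 works: 8² = 64, and 64 − 9 = 55 = 5·11.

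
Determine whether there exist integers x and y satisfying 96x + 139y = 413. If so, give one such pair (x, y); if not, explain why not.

x = 110, y = -73

96 and 139 are coprime, so 96x + 139y ranges over all of ℤ.
Euclidean algorithm: 139 = 1·96 + 43, 96 = 2·43 + 10, 43 = 4·10 + 3, 10 = 3·3 + 1, 3 = 3·1 + 0.
Working back up the chain: 1 = 10 − 3·3 = 10 − 3·(43 − 4·10) = −3·43 + 13·10 = −3·43 + 13·(96 − 2·43) = 13·96 − 29·43 = 13·96 − 29·(139 − 1·96) = −29·139 + 42·96. So 96·42 + 139·(-29) = 1.
Scaling by 413 gives the particular solution (x, y) = (17346, -11977).
Shifting by a multiple of (139, −96) keeps it a solution: x = 17346 − 124·139 = 110, y = -11977 + 124·96 = -73.
Check: 96·110 + 139·(-73) = 10560 − 10147 = 413. ✓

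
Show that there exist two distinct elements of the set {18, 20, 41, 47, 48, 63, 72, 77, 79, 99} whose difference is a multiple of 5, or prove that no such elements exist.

The pair (18, 48) works.

Both 18 and 48 leave remainder 3 on division by 5; their difference 30 = 6·5 is a multiple of 5.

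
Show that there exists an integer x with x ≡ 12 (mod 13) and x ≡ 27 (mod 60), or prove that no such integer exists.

x = 207

gcd(13, 60) = 1, so the Chinese Remainder Theorem guarantees exactly one residue class mod 780 satisfying both.
Any solution of the first congruence is x = 12 + 13t; substituting into the second, 13t ≡ 27 − 12 ≡ 15 (mod 60).
Since 13·37 = 481 = 8·60 + 1, the inverse of 13 mod 60 is 37.
Multiplying by 37: t ≡ 37·15 = 555 ≡ 15 (mod 60).
With t = 15: x = 12 + 13·15 = 207.
Check: 207 mod 13 = 12, 207 mod 60 = 27. ✓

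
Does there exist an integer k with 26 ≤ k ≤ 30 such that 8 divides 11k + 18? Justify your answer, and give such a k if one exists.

k = 26 works, since 11·26 + 18 = 304 = 38·8.

k = 26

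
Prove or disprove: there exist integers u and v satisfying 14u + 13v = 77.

u = 12, v = -7

14 and 13 are coprime, so 14u + 13v ranges over all of ℤ.
Run the Euclidean algorithm on 14 and 13: 14 = 1·13 + 1, 13 = 13·1 + 0.
Back-substituting, 1 = 14 − 1·13; that is, 14·1 + 13·(-1) = 1.
Scaling by 77 gives the particular solution (u, v) = (77, -77).
Subtracting 5·13 from u and adding 5·14 to v gives the tidier solution (12, -7).
Check: 14·12 + 13·(-7) = 168 − 91 = 77. ✓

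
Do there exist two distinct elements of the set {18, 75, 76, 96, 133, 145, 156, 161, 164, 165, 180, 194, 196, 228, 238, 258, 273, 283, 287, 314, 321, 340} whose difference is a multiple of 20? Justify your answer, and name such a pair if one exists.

18 and 238 are such a pair.

Reduce each element mod 20: 18↦18, 75↦15, 76↦16, 96↦16, 133↦13, 145↦5, 156↦16, 161↦1, 164↦4, 165↦5, 180↦0, 194↦14, 196↦16, 228↦8, 238↦18, 258↦18, 273↦13, 283↦3, 287↦7, 314↦14, 321↦1, 340↦0. The residue 18 repeats (at 18 and 238), and 238 − 18 = 220 = 11·20.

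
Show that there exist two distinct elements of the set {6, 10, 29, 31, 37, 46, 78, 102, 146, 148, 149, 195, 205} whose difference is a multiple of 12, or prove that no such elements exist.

Both 6 and 78 leave remainder 6 on division by 12; their difference 72 = 6·12 is a multiple of 12.

The pair (6, 78) works.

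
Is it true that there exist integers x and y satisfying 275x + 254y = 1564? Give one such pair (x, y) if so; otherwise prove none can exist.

x = 14, y = -9

Since gcd(275, 254) = 1, every integer is an integer combination of 275 and 254.
Run the Euclidean algorithm on 275 and 254: 275 = 1·254 + 21, 254 = 12·21 + 2, 21 = 10·2 + 1, 2 = 2·1 + 0.
Unwinding: 1 = 21 − 10·2 = 21 − 10·(254 − 12·21) = −10·254 + 121·21 = −10·254 + 121·(275 − 1·254) = 121·275 − 131·254, i.e. 275·121 + 254·(-131) = 1.
Times 1564: 275·189244 + 254·(-204884) = 1564, so (189244, -204884) solves it.
Subtracting 745·254 from x and adding 745·275 to y gives the tidier solution (14, -9).
Check: 275·14 + 254·(-9) = 3850 − 2286 = 1564. ✓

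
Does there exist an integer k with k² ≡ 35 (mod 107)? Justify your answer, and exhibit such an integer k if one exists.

Take k = 28. Then 28² = 784 = 7·107 + 35, so 28² ≡ 35 (mod 107).

k = 28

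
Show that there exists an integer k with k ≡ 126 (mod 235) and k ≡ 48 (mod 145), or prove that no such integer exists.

Reduce both congruences modulo 5, which divides 235 and 145: they say k ≡ 126 (mod 5) and k ≡ 48 (mod 5).
But 126 mod 5 = 1 while 48 mod 5 = 3, a contradiction.
Hence the system has no solution.

No, no such integer exists.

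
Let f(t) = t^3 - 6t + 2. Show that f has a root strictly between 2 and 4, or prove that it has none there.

Yes, f has a root in the interval.

f(2) = -2 and f(4) = 42, which have opposite signs.
As a polynomial, f is continuous on every closed interval.
By the Intermediate Value Theorem f must vanish at some point of (2, 4).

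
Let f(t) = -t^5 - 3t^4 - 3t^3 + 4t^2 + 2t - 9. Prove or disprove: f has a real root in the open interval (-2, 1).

Such a root exists.

f(-2) = 11 and f(1) = -10, which have opposite signs.
As a polynomial, f is continuous on every closed interval.
By the Intermediate Value Theorem f must vanish at some point of (-2, 1).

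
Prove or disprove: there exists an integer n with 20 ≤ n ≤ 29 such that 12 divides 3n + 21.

n = 21

At n = 20 the value 81 is not a multiple of 12. At n = 21 we get 3·21 + 21 = 84, and 84 = 12·7.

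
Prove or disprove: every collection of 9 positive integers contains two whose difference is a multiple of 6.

Partition the integers by their residue mod 6; there are 6 classes.
With 9 integers and only 6 classes, the pigeonhole principle forces two of them, say a and b, into the same class.
Their difference a − b is then a multiple of 6.

True.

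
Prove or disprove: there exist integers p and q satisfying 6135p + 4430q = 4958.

No such integers exist.

Both 6135 and 4430 are divisible by gcd(6135, 4430) = 5, hence so is any combination 6135p + 4430q.
But 4958 = 5·991 + 3, so 5 ∤ 4958.
Therefore 6135p + 4430q = 4958 has no solution in integers.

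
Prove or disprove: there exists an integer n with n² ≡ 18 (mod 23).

n = 8

n = 8 works: 8² = 64, and 64 − 18 = 46 = 2·23.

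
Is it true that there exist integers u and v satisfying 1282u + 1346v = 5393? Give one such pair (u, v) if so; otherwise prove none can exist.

gcd(1282, 1346) = 2, so every integer of the form 1282u + 1346v is a multiple of 2.
But 5393 = 2·2696 + 1, so 2 ∤ 5393.
Therefore 1282u + 1346v = 5393 has no solution in integers.

No such integers exist.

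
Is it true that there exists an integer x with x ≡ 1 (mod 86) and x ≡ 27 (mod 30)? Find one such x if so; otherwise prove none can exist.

Here gcd(86, 30) = 2, and both 1 and 27 leave remainder 1 mod 2, so the system is consistent.
The integers ≡ 1 (mod 86) are 1, 87, …; their remainders mod 30 are 1, 27, so x = 87 is the first that is ≡ 27 (mod 30).
Check: 87 mod 86 = 1, 87 mod 30 = 27. ✓

x = 87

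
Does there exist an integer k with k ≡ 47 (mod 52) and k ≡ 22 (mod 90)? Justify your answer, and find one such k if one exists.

Reduce both congruences modulo 2, which divides 52 and 90: they say k ≡ 47 (mod 2) and k ≡ 22 (mod 2).
However 47 ≡ 1 and 22 ≡ 0 (mod 2), and 1 ≠ 0.
Therefore no such k exists.

No, no such integer exists.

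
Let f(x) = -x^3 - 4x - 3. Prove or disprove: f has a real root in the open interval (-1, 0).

Such a root exists.

f(-1) = 2 and f(0) = -3, which have opposite signs.
f is continuous everywhere (it is a polynomial), in particular on [-1, 0].
By the Intermediate Value Theorem, f takes the value 0 somewhere in the open interval.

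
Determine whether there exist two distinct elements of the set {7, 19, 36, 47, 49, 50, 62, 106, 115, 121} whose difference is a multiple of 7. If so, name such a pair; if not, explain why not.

7 mod 7 = 0 and 49 mod 7 = 0, so 49 − 7 = 42 = 6·7.

7 and 49 are such a pair.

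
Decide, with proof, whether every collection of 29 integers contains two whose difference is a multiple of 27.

Each integer lies in one of the 27 residue classes modulo 27.
Since 29 > 27, two of the 29 integers must share a residue class by the pigeonhole principle; call them a and b.
Equal remainders mean a − b ≡ 0 (mod 27), so 27 divides their difference.

Yes, this is always true.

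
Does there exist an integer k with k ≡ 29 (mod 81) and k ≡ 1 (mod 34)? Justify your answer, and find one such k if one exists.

k = 1973

Since 81 and 34 share no common factor, CRT says the pair of congruences has a solution (unique mod 2754).
Write k = 29 + 81t and require 29 + 81t ≡ 1 (mod 34), i.e. 81t ≡ 6 (mod 34).
81 ≡ 13 (mod 34), so this reads 13t ≡ 6 (mod 34). Note 13·21 = 273 ≡ 1 (mod 34) (as 273 − 1 = 8·34), so 13⁻¹ ≡ 21.
Therefore t ≡ 21·6 = 126 ≡ 24 (mod 34).
Taking t = 24 gives k = 29 + 81·24 = 1973.
Verify: 1973 = 24·81 + 29 and 1973 = 58·34 + 1. ✓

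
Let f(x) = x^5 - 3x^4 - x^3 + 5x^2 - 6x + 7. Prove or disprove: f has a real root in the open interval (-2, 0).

f(-2) = -33 and f(0) = 7, which have opposite signs.
Since f is a polynomial it is continuous on [-2, 0].
By the Intermediate Value Theorem f must vanish at some point of (-2, 0).

Such a root exists.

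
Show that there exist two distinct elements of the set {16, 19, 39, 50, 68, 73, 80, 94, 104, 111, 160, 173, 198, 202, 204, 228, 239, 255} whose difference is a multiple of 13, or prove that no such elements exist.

16 and 68 are such a pair.

16 mod 13 = 3 and 68 mod 13 = 3, so 68 − 16 = 52 = 4·13.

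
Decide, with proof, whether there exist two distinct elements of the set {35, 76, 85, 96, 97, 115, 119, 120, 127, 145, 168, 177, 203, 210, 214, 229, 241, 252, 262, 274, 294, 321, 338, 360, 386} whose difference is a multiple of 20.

Both 35 and 115 leave remainder 15 on division by 20; their difference 80 = 4·20 is a multiple of 20.

35 and 115 are such a pair.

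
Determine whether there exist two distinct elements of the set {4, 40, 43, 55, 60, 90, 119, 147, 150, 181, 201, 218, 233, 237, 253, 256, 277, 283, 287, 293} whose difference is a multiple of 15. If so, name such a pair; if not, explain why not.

Reduce each element mod 15: 4↦4, 40↦10, 43↦13, 55↦10, 60↦0, 90↦0, 119↦14, 147↦12, 150↦0, 181↦1, 201↦6, 218↦8, 233↦8, 237↦12, 253↦13, 256↦1, 277↦7, 283↦13, 287↦2, 293↦8. The residue 10 repeats (at 40 and 55), and 55 − 40 = 15 = 1·15.

40 and 55 are such a pair.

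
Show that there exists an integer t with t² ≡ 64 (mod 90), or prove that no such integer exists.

Take t = 62. Then 62² = 3844 = 42·90 + 64, so 62² ≡ 64 (mod 90).

t = 62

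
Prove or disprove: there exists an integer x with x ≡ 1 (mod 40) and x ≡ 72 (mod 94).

There is no such integer.

Both moduli are multiples of 2 = gcd(40, 94), so any solution would satisfy x ≡ 1 and x ≡ 72 modulo 2 simultaneously.
But 1 mod 2 = 1 while 72 mod 2 = 0, a contradiction.
So no integer satisfies both congruences.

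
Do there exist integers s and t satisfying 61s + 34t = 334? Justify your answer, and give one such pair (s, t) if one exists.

Since gcd(61, 34) = 1, every integer is an integer combination of 61 and 34.
Dividing repeatedly: 61 = 1·34 + 27, 34 = 1·27 + 7, 27 = 3·7 + 6, 7 = 1·6 + 1, 6 = 6·1 + 0.
Unwinding: 1 = 7 − 1·6 = 7 − (27 − 3·7) = −27 + 4·7 = −27 + 4·(34 − 1·27) = 4·34 − 5·27 = 4·34 − 5·(61 − 1·34) = −5·61 + 9·34, i.e. 61·(-5) + 34·9 = 1.
Multiplying through by 334: s = (-5)·334 = -1670, t = 9·334 = 3006 is a solution.
The general solution is s = -1670 + 34k, t = 3006 − 61k; taking k = 50 gives the smaller pair s = 30, t = -44.
Indeed 61·30 + 34·(-44) = 1830 − 1496 = 334.

s = 30, t = -44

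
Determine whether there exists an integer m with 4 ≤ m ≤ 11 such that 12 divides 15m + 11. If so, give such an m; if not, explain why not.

There is no such integer m in that range.

At m = 4, 15·4 + 11 = 71 ≡ 11 (mod 12), and each step in m adds 15 ≡ 3 (mod 12), giving residues 11, 2, 5, 8, 11, 2, 5, 8 for m = 4, 5, …, 11.
The residue 0 does not occur, so no m in [4, 11] makes 15m + 11 a multiple of 12.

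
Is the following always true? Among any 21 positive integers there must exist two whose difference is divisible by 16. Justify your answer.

True.

Partition the integers by their residue mod 16; there are 16 classes.
Placing 21 integers into 16 classes, some class receives at least two — say a and b.
Their difference a − b is then a multiple of 16.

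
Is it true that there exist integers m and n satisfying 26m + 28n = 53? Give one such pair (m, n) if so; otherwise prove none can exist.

Both 26 and 28 are divisible by gcd(26, 28) = 2, hence so is any combination 26m + 28n.
But 53 is not a multiple of 2 (it leaves remainder 1).
Hence no integers m, n satisfy the equation.

No such integers exist.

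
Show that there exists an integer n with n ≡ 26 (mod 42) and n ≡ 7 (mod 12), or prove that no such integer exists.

gcd(42, 12) = 6. If n ≡ 26 (mod 42) and n ≡ 7 (mod 12), then n ≡ 26 (mod 6) and n ≡ 7 (mod 6).
But 26 mod 6 = 2 while 7 mod 6 = 1, a contradiction.
Hence the system has no solution.

There is no such integer.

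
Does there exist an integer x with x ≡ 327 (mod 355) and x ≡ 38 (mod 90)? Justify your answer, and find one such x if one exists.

Reduce both congruences modulo 5, which divides 355 and 90: they say x ≡ 327 (mod 5) and x ≡ 38 (mod 5).
But 327 mod 5 = 2 while 38 mod 5 = 3, a contradiction.
Hence the system has no solution.

No, no such integer exists.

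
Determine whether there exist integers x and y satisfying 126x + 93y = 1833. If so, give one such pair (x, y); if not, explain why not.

x = 2, y = 17

Since gcd(126, 93) = 3 and 1833 = 3·611, Bézout's identity guarantees a solution.
Dividing through by 3 reduces the equation to 42x + 31y = 611.
Run the Euclidean algorithm on 42 and 31: 42 = 1·31 + 11, 31 = 2·11 + 9, 11 = 1·9 + 2, 9 = 4·2 + 1, 2 = 2·1 + 0.
Back-substituting, 1 = 9 − 4·2 = 9 − 4·(11 − 1·9) = −4·11 + 5·9 = −4·11 + 5·(31 − 2·11) = 5·31 − 14·11 = 5·31 − 14·(42 − 1·31) = −14·42 + 19·31; that is, 42·(-14) + 31·19 = 1.
Times 611: 42·(-8554) + 31·11609 = 611, so (-8554, 11609) solves it.
The general solution is x = -8554 + 31k, y = 11609 − 42k; taking k = 276 gives the smaller pair x = 2, y = 17.
Indeed 126·2 + 93·17 = 252 + 1581 = 1833.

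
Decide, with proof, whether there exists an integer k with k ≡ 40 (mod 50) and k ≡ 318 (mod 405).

There is no such integer.

Both moduli are multiples of 5 = gcd(50, 405), so any solution would satisfy k ≡ 40 and k ≡ 318 modulo 5 simultaneously.
These are incompatible: 40 − 318 = -278 is not divisible by 5.
So no integer satisfies both congruences.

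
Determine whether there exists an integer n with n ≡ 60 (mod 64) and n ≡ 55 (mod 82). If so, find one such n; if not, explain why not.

No such integer exists.

gcd(64, 82) = 2. If n ≡ 60 (mod 64) and n ≡ 55 (mod 82), then n ≡ 60 (mod 2) and n ≡ 55 (mod 2).
But 60 mod 2 = 0 while 55 mod 2 = 1, a contradiction.
Therefore no such n exists.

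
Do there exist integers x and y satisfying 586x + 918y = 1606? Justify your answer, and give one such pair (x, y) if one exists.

Every value of 586x + 918y is a multiple of gcd(586, 918) = 2; since 2 ∣ 1606, solutions exist.
Dividing through by 2 reduces the equation to 293x + 459y = 803.
Euclidean algorithm: 459 = 1·293 + 166, 293 = 1·166 + 127, 166 = 1·127 + 39, 127 = 3·39 + 10, 39 = 3·10 + 9, 10 = 1·9 + 1, 9 = 9·1 + 0.
Working back up the chain: 1 = 10 − 1·9 = 10 − (39 − 3·10) = −39 + 4·10 = −39 + 4·(127 − 3·39) = 4·127 − 13·39 = 4·127 − 13·(166 − 1·127) = −13·166 + 17·127 = −13·166 + 17·(293 − 1·166) = 17·293 − 30·166 = 17·293 − 30·(459 − 1·293) = −30·459 + 47·293. So 293·47 + 459·(-30) = 1.
Times 803: 293·37741 + 459·(-24090) = 803, so (37741, -24090) solves it.
Subtracting 82·459 from x and adding 82·293 to y gives the tidier solution (103, -64).
Indeed 586·103 + 918·(-64) = 60358 − 58752 = 1606.

x = 103, y = -64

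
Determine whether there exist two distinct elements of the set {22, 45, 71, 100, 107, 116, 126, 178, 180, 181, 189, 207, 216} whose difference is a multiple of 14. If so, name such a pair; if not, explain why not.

No such pair exists.

Two integers differ by a multiple of 14 exactly when they have the same residue mod 14. The residues are 22↦8, 45↦3, 71↦1, 100↦2, 107↦9, 116↦4, 126↦0, 178↦10, 180↦12, 181↦13, 189↦7, 207↦11, 216↦6.
These 13 residues are pairwise different, hence no difference of two elements is divisible by 14.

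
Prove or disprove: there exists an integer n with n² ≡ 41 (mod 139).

n = 72

n = 72 works: 72² = 5184, and 5184 − 41 = 5143 = 37·139.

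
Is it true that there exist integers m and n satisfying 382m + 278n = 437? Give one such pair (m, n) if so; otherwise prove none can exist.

No, no such integers exist.

Both 382 and 278 are divisible by gcd(382, 278) = 2, hence so is any combination 382m + 278n.
But 437 is not a multiple of 2 (it leaves remainder 1).
Therefore 382m + 278n = 437 has no solution in integers.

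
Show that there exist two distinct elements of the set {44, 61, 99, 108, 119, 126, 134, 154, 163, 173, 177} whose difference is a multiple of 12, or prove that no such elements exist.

Reduce each element modulo 12: 44↦8, 61↦1, 99↦3, 108↦0, 119↦11, 126↦6, 134↦2, 154↦10, 163↦7, 173↦5, 177↦9.
No residue repeats among the 11 elements, so no pair has difference ≡ 0 (mod 12).

No, no such pair exists.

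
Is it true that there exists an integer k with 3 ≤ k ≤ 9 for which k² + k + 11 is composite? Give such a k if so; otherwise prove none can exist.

The values for k = 3, 4, …, 9 are 23, 31, 41, 53, 67, 83, 101, and each of these is prime.
So no value in the range makes the expression composite.

There is no such integer k in that range.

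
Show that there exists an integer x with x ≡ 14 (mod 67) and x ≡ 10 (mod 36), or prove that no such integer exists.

x = 550

Since 67 and 36 share no common factor, CRT says the pair of congruences has a solution (unique mod 2412).
Write x = 14 + 67t and require 14 + 67t ≡ 10 (mod 36), i.e. 67t ≡ 32 (mod 36).
67 ≡ 31 (mod 36), so this reads 31t ≡ 32 (mod 36). Note 31·7 = 217 ≡ 1 (mod 36) (as 217 − 1 = 6·36), so 31⁻¹ ≡ 7.
Multiplying by 7: t ≡ 7·32 = 224 ≡ 8 (mod 36).
Taking t = 8 gives x = 14 + 67·8 = 550.
Indeed 550 ≡ 14 (mod 67) and 550 ≡ 10 (mod 36).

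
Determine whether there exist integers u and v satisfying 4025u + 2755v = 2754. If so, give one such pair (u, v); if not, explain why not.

Any value of 4025u + 2755v is a multiple of gcd(4025, 2755) = 5.
But 2754 is not a multiple of 5 (it leaves remainder 4).
Hence no integers u, v satisfy the equation.

No such integers exist.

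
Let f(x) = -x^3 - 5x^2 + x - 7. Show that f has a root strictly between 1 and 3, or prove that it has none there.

No.

The endpoint values f(1) = -12 and f(3) = -76 are both negative. Claim: f(x) < 0 for every x in (1, 3).
Shift to the endpoint 1: with x = 1 + u (0 < u < 2), one computes f(1 + u) = -u^3 - 8u^2 - 12u - 12.
The nonzero coefficients here are all negative, so for u > 0 every term is negative (or zero), and the constant term -12 is strictly negative.
So f is strictly negative on (1, 3); no root exists in the interval.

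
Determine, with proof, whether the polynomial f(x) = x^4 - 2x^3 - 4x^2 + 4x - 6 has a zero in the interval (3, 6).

Such a root exists.

f(3) = -3 and f(6) = 738, which have opposite signs.
f is continuous everywhere (it is a polynomial), in particular on [3, 6].
By the Intermediate Value Theorem f must vanish at some point of (3, 6).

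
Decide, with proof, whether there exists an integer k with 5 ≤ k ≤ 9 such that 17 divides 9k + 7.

The values of 9k + 7 for k = 5, 6, …, 9 are 52, 61, 70, 79, 88; reduced mod 17 these are 1, 10, 2, 11, 3.
Since 0 is absent from this list, 17 ∤ 9k + 7 for every k with 5 ≤ k ≤ 9.

No, no such integer k in that range exists.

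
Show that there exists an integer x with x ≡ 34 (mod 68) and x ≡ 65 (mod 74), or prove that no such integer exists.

No such integer exists.

gcd(68, 74) = 2. If x ≡ 34 (mod 68) and x ≡ 65 (mod 74), then x ≡ 34 (mod 2) and x ≡ 65 (mod 2).
But 34 mod 2 = 0 while 65 mod 2 = 1, a contradiction.
Therefore no such x exists.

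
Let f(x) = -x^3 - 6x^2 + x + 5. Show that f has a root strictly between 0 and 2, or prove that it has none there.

f(0) = 5 and f(2) = -25, which have opposite signs.
As a polynomial, f is continuous on every closed interval.
By the Intermediate Value Theorem, f takes the value 0 somewhere in the open interval.

Such a root exists.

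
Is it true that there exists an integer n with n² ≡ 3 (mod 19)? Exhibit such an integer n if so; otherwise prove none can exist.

No such integer exists.

Squares mod 19 repeat after n = 9 (as (−n)² = n²); for n = 0..9 they are 0, 1, 4, 9, 16, 6, 17, 11, 7, 5.
The set of squares mod 19 is therefore {0, 1, 4, 5, 6, 7, 9, 11, 16, 17}, which does not contain 3.
Therefore n² ≡ 3 (mod 19) has no solution.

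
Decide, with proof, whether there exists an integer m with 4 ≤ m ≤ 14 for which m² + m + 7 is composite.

m = 7

At m = 7: 7² + 7 + 7 = 63 = 3·21, which is composite.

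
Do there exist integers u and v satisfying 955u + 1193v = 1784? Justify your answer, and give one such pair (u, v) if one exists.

955 and 1193 are coprime, so 955u + 1193v ranges over all of ℤ.
Dividing repeatedly: 1193 = 1·955 + 238, 955 = 4·238 + 3, 238 = 79·3 + 1, 3 = 3·1 + 0.
Back-substituting, 1 = 238 − 79·3 = 238 − 79·(955 − 4·238) = −79·955 + 317·238 = −79·955 + 317·(1193 − 1·955) = 317·1193 − 396·955; that is, 955·(-396) + 1193·317 = 1.
Scaling by 1784 gives the particular solution (u, v) = (-706464, 565528).
Shifting by a multiple of (1193, −955) keeps it a solution: u = -706464 + 593·1193 = 985, v = 565528 − 593·955 = -787.
Check: 955·985 + 1193·(-787) = 940675 − 938891 = 1784. ✓

u = 985, v = -787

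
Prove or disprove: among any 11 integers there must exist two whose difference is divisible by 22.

No, the set {100, 101, 102, 103, 104, 105, 106, 107, 108, 109, 110} is a counterexample.

Try 11 consecutive integers, 100, 101, …, 110. Their remainders mod 22 are 12, 13, 14, 15, 16, 17, 18, 19, 20, 21, 0 — pairwise different, as any 11 ≤ 22 consecutive integers have distinct residues.
Any two of them differ by at most 10 < 22 and by at least 1, so no difference is a multiple of 22.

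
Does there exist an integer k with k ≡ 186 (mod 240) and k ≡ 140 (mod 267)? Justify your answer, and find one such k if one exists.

No, no such integer exists.

gcd(240, 267) = 3. If k ≡ 186 (mod 240) and k ≡ 140 (mod 267), then k ≡ 186 (mod 3) and k ≡ 140 (mod 3).
These are incompatible: 186 − 140 = 46 is not divisible by 3.
Therefore no such k exists.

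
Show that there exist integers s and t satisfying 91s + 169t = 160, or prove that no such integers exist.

Any value of 91s + 169t is a multiple of gcd(91, 169) = 13.
But 160 = 13·12 + 4, so 13 ∤ 160.
Therefore 91s + 169t = 160 has no solution in integers.

No such integers exist.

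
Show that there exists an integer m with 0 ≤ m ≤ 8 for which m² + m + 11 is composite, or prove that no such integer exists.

No such integer m in that range exists.

The values for m = 0, 1, …, 8 are 11, 13, 17, 23, 31, 41, 53, 67, 83, and each of these is prime.
So no value in the range makes the expression composite.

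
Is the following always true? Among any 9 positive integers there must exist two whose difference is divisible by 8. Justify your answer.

Each integer lies in one of the 8 residue classes modulo 8.
Placing 9 integers into 8 classes, some class receives at least two — say a and b.
Their difference a − b is then a multiple of 8.

Yes, this is always true.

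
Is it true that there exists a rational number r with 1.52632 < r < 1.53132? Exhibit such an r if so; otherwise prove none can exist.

Look for a denominator N such that an integer falls strictly between N·1.52632 and N·1.53132. N = 17 works: 17·1.52632 = 25.94744 < 26 < 26.03244 = 17·1.53132.
So r = 26/17 works: it is a ratio of integers, and dividing 17·1.52632 < 26 < 17·1.53132 through by 17 gives 1.52632 < 26/17 < 1.53132.

r = 26/17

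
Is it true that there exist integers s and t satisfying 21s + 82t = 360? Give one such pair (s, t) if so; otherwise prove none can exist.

s = 64, t = -12

Since gcd(21, 82) = 1, every integer is an integer combination of 21 and 82.
Dividing repeatedly: 82 = 3·21 + 19, 21 = 1·19 + 2, 19 = 9·2 + 1, 2 = 2·1 + 0.
Unwinding: 1 = 19 − 9·2 = 19 − 9·(21 − 1·19) = −9·21 + 10·19 = −9·21 + 10·(82 − 3·21) = 10·82 − 39·21, i.e. 21·(-39) + 82·10 = 1.
Scaling by 360 gives the particular solution (s, t) = (-14040, 3600).
Shifting by a multiple of (82, −21) keeps it a solution: s = -14040 + 172·82 = 64, t = 3600 − 172·21 = -12.
Indeed 21·64 + 82·(-12) = 1344 − 984 = 360.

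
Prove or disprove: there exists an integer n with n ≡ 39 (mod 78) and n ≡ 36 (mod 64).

gcd(78, 64) = 2. If n ≡ 39 (mod 78) and n ≡ 36 (mod 64), then n ≡ 39 (mod 2) and n ≡ 36 (mod 2).
These are incompatible: 39 − 36 = 3 is not divisible by 2.
Therefore no such n exists.

There is no such integer.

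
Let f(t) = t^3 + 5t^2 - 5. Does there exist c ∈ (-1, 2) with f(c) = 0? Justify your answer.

f(-1) = -1 and f(2) = 23, which have opposite signs.
f is continuous everywhere (it is a polynomial), in particular on [-1, 2].
So by the Intermediate Value Theorem there is a c strictly between -1 and 2 with f(c) = 0.

Yes, f has a root in the interval.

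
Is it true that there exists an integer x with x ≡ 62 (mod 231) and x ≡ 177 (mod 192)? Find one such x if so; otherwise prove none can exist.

No such integer exists.

Reduce both congruences modulo 3, which divides 231 and 192: they say x ≡ 62 (mod 3) and x ≡ 177 (mod 3).
These are incompatible: 62 − 177 = -115 is not divisible by 3.
So no integer satisfies both congruences.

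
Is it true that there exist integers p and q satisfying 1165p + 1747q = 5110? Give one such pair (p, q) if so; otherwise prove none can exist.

p = 1354, q = -900

1165 and 1747 are coprime, so 1165p + 1747q ranges over all of ℤ.
Run the Euclidean algorithm on 1747 and 1165: 1747 = 1·1165 + 582, 1165 = 2·582 + 1, 582 = 582·1 + 0.
Unwinding: 1 = 1165 − 2·582 = 1165 − 2·(1747 − 1·1165) = −2·1747 + 3·1165, i.e. 1165·3 + 1747·(-2) = 1.
Scaling by 5110 gives the particular solution (p, q) = (15330, -10220).
Shifting by a multiple of (1747, −1165) keeps it a solution: p = 15330 − 8·1747 = 1354, q = -10220 + 8·1165 = -900.
Check: 1165·1354 + 1747·(-900) = 1577410 − 1572300 = 5110. ✓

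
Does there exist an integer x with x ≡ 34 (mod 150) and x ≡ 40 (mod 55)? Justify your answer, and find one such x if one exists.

There is no such integer.

Reduce both congruences modulo 5, which divides 150 and 55: they say x ≡ 34 (mod 5) and x ≡ 40 (mod 5).
These are incompatible: 34 − 40 = -6 is not divisible by 5.
So no integer satisfies both congruences.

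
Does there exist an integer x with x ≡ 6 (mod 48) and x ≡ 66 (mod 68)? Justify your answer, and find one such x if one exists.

Here gcd(48, 68) = 4, and both 6 and 66 leave remainder 2 mod 4, so the system is consistent.
Write x = 6 + 48t. Then 48t ≡ 66 − 6 ≡ 60 (mod 68); dividing through by 4 gives 12t ≡ 15 (mod 17).
To invert 12 modulo 17: 17 = 1·12 + 5, 12 = 2·5 + 2, 5 = 2·2 + 1, 2 = 2·1 + 0, and unwinding, 1 = 5 − 2·2 = 5 − 2·(12 − 2·5) = −2·12 + 5·5 = −2·12 + 5·(17 − 1·12) = 5·17 − 7·12. Thus 12⁻¹ ≡ -7 ≡ 10 (mod 17).
Therefore t ≡ 10·15 = 150 ≡ 14 (mod 17).
Then x = 6 + 48·14 = 678.
Verify: 678 = 14·48 + 6 and 678 = 9·68 + 66. ✓

x = 678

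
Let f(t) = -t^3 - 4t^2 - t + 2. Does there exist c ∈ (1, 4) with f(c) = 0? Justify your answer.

The endpoint values f(1) = -4 and f(4) = -130 are both negative. Claim: f(t) < 0 for every t in (1, 4).
Shift to the endpoint 1: with t = 1 + u (0 < u < 3), one computes f(1 + u) = -u^3 - 7u^2 - 12u - 4.
All 4 nonzero coefficients of this polynomial in u are negative; hence for u > 0 the value is a sum of negative terms (the constant -4 among them).
Therefore f(t) < 0 throughout (1, 4), and f has no zero there.

f has no root in that interval.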